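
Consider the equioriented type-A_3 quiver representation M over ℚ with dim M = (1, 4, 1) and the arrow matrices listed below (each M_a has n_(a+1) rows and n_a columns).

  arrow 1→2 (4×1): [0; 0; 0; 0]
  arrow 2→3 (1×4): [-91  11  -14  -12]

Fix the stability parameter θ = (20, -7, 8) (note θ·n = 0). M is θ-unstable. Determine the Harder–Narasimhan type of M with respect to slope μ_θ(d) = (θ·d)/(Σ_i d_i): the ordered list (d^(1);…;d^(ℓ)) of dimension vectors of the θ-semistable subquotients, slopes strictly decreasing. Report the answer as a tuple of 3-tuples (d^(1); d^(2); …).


Barcode: M ≅ I[1,1], I[2,2]^3, I[2,3]. HN layers by μ_θ (3 steps, strictly decreasing):
  μ^(1)=20; μ^(2)=8; μ^(3)=-7

((1, 0, 0); (0, 0, 1); (0, 4, 0))


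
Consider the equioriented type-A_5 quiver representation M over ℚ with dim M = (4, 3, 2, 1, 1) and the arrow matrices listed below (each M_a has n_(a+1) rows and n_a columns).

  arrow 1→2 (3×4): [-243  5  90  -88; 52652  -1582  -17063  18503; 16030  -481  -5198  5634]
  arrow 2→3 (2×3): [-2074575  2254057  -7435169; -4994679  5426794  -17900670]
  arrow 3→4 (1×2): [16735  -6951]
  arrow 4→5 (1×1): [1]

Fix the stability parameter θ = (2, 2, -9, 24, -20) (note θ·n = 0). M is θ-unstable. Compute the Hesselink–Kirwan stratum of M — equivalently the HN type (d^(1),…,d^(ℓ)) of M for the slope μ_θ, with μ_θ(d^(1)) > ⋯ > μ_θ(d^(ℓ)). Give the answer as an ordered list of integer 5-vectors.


Via rank(M_{q-1}∘⋯∘M_p): M ≅ I[1,1], I[1,2], I[1,3], I[1,5].
μ_θ-semistable layers: μ^(1)=2; μ^(2)=-5/3

((2, 1, 0, 1, 1); (2, 2, 2, 0, 0))


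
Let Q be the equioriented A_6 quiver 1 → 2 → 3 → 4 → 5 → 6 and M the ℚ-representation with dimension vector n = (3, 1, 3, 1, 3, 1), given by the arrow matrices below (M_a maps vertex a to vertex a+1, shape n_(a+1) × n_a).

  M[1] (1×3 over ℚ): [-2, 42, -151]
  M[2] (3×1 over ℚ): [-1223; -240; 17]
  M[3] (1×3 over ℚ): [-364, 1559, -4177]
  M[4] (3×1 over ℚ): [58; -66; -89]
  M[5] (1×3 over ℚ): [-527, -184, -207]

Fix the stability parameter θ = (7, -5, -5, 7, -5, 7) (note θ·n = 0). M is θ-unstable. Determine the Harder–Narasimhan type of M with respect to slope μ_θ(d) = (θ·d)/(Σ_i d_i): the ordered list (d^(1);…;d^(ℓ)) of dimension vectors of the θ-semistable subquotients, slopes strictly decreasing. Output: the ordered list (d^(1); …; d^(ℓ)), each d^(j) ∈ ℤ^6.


Interval decomposition of M: I[1,1]^2, I[1,6], I[3,3]^2, I[5,5]^2.
HN type (ℓ=4): μ^(1)=7; μ^(2)=1; μ^(3)=-1; μ^(4)=-5

((2, 0, 0, 0, 0, 1); (0, 0, 0, 1, 1, 0); (1, 1, 1, 0, 0, 0); (0, 0, 2, 0, 2, 0))


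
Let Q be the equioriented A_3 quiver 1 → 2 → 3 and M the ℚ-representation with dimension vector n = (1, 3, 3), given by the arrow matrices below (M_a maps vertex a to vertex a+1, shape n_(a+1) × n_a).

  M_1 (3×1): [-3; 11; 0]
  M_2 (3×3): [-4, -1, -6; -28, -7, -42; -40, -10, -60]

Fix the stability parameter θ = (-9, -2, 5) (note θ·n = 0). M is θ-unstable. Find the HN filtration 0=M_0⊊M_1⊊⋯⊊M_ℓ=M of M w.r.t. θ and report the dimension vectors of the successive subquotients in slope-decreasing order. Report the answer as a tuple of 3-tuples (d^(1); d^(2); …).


Via rank(M_{q-1}∘⋯∘M_p): M ≅ I[1,3], I[2,2]^2, I[3,3]^2.
μ_θ-semistable layers: μ^(1)=5; μ^(2)=-2; μ^(3)=-9

((0, 0, 3); (0, 3, 0); (1, 0, 0))


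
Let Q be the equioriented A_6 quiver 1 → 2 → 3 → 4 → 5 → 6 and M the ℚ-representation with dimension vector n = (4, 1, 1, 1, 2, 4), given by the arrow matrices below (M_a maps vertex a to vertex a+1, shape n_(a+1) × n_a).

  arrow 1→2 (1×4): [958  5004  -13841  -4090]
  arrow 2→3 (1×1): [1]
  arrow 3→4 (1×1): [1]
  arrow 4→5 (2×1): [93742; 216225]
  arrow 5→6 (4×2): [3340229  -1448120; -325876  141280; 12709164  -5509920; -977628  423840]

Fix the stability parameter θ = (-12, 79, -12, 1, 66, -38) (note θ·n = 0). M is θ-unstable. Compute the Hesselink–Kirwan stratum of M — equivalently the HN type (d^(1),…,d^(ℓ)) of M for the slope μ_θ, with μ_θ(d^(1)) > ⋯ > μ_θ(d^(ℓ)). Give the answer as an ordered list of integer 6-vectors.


Via rank(M_{q-1}∘⋯∘M_p): M ≅ I[1,1]^3, I[1,6], I[5,5], I[6,6]^3.
μ_θ-semistable layers: μ^(1)=66; μ^(2)=96/5; μ^(3)=-12; μ^(4)=-38

((0, 0, 0, 0, 1, 0); (0, 1, 1, 1, 1, 1); (4, 0, 0, 0, 0, 0); (0, 0, 0, 0, 0, 3))


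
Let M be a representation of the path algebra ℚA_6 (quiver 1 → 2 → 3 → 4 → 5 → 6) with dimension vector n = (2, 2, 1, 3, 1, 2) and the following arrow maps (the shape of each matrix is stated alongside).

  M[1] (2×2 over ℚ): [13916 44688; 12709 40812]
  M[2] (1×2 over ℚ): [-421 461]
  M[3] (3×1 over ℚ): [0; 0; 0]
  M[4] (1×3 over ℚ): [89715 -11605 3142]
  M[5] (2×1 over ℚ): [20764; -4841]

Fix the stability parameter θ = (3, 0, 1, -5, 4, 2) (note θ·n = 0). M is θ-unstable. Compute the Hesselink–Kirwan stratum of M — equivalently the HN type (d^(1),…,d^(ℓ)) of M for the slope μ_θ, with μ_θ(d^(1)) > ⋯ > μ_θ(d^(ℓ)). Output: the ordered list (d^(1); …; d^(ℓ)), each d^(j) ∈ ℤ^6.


Barcode: M ≅ I[1,1], I[1,3], I[2,2], I[4,4]^2, I[4,6], I[6,6]. HN layers by μ_θ (5 steps, strictly decreasing):
  μ^(1)=3; μ^(2)=2; μ^(3)=4/3; μ^(4)=0; μ^(5)=-5

((1, 0, 0, 0, 1, 1); (0, 0, 0, 0, 0, 1); (1, 1, 1, 0, 0, 0); (0, 1, 0, 0, 0, 0); (0, 0, 0, 3, 0, 0))


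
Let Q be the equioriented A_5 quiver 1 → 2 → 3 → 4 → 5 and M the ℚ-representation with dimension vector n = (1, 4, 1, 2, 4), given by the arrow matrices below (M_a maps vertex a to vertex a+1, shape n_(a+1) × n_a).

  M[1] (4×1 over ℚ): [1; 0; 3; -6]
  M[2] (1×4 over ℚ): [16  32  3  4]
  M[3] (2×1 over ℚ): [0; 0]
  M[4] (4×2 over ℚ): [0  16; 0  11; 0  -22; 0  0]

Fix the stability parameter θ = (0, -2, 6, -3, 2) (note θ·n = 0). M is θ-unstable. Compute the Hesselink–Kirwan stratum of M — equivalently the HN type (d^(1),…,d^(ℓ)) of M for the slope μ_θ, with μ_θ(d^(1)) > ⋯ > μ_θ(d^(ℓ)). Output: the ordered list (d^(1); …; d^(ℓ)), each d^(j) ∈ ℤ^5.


Barcode: M ≅ I[1,3], I[2,2]^3, I[4,4], I[4,5], I[5,5]^3. HN layers by μ_θ (5 steps, strictly decreasing):
  μ^(1)=6; μ^(2)=2; μ^(3)=-1; μ^(4)=-2; μ^(5)=-3

((0, 0, 1, 0, 0); (0, 0, 0, 0, 4); (1, 1, 0, 0, 0); (0, 3, 0, 0, 0); (0, 0, 0, 2, 0))


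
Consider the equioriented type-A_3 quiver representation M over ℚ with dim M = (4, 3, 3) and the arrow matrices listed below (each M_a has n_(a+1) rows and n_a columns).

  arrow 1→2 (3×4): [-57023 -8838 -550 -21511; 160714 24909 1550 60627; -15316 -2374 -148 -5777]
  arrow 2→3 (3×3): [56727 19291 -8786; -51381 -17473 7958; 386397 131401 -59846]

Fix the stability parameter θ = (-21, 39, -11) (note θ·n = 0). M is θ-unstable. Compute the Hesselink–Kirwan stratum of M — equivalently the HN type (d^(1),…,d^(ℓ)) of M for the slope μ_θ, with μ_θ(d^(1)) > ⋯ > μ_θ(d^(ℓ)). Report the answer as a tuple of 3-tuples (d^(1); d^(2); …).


Via rank(M_{q-1}∘⋯∘M_p): M ≅ I[1,1], I[1,2]^2, I[1,3], I[3,3]^2.
μ_θ-semistable layers: μ^(1)=39; μ^(2)=14; μ^(3)=-11; μ^(4)=-21

((0, 2, 0); (0, 1, 1); (0, 0, 2); (4, 0, 0))


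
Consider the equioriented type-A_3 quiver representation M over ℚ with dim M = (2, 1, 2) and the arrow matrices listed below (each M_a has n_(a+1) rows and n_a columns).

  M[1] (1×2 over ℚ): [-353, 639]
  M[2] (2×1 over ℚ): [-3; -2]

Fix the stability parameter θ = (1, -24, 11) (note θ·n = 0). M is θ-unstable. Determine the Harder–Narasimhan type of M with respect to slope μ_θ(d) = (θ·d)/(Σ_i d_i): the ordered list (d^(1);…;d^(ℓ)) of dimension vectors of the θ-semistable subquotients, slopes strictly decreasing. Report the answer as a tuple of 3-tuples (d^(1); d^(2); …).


Via rank(M_{q-1}∘⋯∘M_p): M ≅ I[1,1], I[1,3], I[3,3].
μ_θ-semistable layers: μ^(1)=11; μ^(2)=1; μ^(3)=-23/2

((0, 0, 2); (1, 0, 0); (1, 1, 0))


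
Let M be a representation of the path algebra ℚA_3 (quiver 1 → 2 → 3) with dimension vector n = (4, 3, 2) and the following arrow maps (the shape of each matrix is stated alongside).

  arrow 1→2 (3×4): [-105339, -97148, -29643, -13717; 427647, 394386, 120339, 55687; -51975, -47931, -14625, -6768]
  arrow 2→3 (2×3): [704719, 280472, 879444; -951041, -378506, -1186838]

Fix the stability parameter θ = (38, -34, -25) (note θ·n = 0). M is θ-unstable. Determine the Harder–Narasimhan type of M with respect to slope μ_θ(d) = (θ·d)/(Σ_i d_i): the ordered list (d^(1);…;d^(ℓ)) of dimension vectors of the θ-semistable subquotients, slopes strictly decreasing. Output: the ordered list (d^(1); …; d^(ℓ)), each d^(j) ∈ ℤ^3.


Via rank(M_{q-1}∘⋯∘M_p): M ≅ I[1,1]^2, I[1,3]^2, I[2,2].
μ_θ-semistable layers: μ^(1)=38; μ^(2)=-7; μ^(3)=-34

((2, 0, 0); (2, 2, 2); (0, 1, 0))


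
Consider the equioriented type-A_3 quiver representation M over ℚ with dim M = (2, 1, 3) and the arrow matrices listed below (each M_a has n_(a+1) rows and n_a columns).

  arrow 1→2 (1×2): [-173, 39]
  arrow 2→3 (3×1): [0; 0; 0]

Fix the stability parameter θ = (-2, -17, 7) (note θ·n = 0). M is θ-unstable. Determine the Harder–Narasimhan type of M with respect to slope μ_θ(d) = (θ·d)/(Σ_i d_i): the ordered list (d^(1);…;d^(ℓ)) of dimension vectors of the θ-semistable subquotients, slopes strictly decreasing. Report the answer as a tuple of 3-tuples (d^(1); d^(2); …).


Barcode: M ≅ I[1,1], I[1,2], I[3,3]^3. HN layers by μ_θ (3 steps, strictly decreasing):
  μ^(1)=7; μ^(2)=-2; μ^(3)=-19/2

((0, 0, 3); (1, 0, 0); (1, 1, 0))


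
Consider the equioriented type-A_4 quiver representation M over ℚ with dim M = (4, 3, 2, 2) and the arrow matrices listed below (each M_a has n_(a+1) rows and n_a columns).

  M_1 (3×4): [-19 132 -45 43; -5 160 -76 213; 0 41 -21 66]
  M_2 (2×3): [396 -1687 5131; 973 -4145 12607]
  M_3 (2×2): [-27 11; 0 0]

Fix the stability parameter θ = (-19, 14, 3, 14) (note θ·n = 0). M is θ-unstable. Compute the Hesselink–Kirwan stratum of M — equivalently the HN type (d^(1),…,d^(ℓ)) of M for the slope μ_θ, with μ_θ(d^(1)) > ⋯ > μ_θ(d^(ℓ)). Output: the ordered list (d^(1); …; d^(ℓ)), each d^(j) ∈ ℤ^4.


Barcode: M ≅ I[1,1], I[1,2], I[1,3], I[1,4], I[4,4]. HN layers by μ_θ (3 steps, strictly decreasing):
  μ^(1)=14; μ^(2)=17/2; μ^(3)=-19

((0, 1, 0, 2); (0, 2, 2, 0); (4, 0, 0, 0))


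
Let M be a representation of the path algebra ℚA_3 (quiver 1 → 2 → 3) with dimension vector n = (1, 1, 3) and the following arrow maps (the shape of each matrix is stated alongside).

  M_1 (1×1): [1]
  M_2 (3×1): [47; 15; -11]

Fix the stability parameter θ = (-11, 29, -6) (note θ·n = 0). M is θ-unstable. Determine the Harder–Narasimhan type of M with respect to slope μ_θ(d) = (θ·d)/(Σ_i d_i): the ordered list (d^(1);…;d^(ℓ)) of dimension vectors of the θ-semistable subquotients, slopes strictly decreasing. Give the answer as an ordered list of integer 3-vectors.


Barcode: M ≅ I[1,3], I[3,3]^2. HN layers by μ_θ (3 steps, strictly decreasing):
  μ^(1)=23/2; μ^(2)=-6; μ^(3)=-11

((0, 1, 1); (0, 0, 2); (1, 0, 0))


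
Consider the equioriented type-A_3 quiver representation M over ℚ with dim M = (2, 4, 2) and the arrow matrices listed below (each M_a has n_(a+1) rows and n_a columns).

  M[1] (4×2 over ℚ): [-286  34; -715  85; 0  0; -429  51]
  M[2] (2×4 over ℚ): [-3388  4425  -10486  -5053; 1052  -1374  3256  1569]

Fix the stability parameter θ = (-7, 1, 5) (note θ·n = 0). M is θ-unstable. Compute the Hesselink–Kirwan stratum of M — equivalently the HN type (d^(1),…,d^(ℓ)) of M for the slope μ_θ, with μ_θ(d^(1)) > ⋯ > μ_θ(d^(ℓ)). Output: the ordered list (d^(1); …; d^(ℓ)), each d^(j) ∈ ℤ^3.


Via rank(M_{q-1}∘⋯∘M_p): M ≅ I[1,1], I[1,3], I[2,2]^2, I[2,3].
μ_θ-semistable layers: μ^(1)=5; μ^(2)=1; μ^(3)=-7

((0, 0, 2); (0, 4, 0); (2, 0, 0))


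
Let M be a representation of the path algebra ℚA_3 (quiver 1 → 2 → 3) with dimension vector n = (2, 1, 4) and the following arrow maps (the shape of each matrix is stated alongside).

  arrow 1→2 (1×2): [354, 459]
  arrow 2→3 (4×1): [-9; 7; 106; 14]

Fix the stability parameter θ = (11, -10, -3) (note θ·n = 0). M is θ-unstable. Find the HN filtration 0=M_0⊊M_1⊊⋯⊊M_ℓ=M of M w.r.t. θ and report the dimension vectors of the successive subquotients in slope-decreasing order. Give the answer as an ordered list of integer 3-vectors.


Barcode: M ≅ I[1,1], I[1,3], I[3,3]^3. HN layers by μ_θ (3 steps, strictly decreasing):
  μ^(1)=11; μ^(2)=-2/3; μ^(3)=-3

((1, 0, 0); (1, 1, 1); (0, 0, 3))


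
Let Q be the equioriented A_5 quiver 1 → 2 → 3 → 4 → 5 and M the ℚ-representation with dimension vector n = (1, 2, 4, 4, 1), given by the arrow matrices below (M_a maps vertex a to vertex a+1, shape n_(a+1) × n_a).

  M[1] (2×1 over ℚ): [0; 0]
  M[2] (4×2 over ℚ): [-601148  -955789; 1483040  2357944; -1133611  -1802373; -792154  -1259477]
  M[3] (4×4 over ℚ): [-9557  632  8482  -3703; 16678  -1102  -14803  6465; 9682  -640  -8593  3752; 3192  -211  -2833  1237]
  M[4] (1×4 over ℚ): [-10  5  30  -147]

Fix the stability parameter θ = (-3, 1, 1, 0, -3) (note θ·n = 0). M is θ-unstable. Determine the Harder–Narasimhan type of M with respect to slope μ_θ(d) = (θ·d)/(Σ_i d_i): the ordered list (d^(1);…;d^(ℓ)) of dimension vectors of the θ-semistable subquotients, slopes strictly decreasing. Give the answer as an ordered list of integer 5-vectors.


Interval decomposition of M: I[1,1], I[2,4], I[2,5], I[3,4]^2.
HN type (ℓ=4): μ^(1)=2/3; μ^(2)=1/2; μ^(3)=-1/4; μ^(4)=-3

((0, 1, 1, 1, 0); (0, 0, 2, 2, 0); (0, 1, 1, 1, 1); (1, 0, 0, 0, 0))


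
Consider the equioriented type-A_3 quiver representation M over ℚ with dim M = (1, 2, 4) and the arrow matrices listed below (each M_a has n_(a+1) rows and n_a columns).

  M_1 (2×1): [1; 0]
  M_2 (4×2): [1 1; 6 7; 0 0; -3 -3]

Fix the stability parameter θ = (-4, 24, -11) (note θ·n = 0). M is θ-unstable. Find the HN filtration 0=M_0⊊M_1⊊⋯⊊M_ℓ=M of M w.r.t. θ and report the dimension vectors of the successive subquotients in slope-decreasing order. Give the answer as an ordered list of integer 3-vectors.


Via rank(M_{q-1}∘⋯∘M_p): M ≅ I[1,3], I[2,3], I[3,3]^2.
μ_θ-semistable layers: μ^(1)=13/2; μ^(2)=-4; μ^(3)=-11

((0, 2, 2); (1, 0, 0); (0, 0, 2))


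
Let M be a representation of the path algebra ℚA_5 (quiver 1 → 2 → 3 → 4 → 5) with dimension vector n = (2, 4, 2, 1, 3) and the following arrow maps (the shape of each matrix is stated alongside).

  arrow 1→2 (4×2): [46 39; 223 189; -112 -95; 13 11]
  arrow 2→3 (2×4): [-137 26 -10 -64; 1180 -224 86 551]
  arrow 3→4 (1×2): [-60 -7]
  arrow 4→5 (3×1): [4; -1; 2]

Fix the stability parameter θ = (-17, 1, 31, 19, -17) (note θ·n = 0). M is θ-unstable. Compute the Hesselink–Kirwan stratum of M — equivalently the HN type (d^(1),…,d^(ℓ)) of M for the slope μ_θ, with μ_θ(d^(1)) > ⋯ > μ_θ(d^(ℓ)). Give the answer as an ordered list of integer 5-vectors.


Interval decomposition of M: I[1,3], I[1,5], I[2,2]^2, I[5,5]^2.
HN type (ℓ=4): μ^(1)=31; μ^(2)=11; μ^(3)=1; μ^(4)=-17

((0, 0, 1, 0, 0); (0, 0, 1, 1, 1); (0, 4, 0, 0, 0); (2, 0, 0, 0, 2))


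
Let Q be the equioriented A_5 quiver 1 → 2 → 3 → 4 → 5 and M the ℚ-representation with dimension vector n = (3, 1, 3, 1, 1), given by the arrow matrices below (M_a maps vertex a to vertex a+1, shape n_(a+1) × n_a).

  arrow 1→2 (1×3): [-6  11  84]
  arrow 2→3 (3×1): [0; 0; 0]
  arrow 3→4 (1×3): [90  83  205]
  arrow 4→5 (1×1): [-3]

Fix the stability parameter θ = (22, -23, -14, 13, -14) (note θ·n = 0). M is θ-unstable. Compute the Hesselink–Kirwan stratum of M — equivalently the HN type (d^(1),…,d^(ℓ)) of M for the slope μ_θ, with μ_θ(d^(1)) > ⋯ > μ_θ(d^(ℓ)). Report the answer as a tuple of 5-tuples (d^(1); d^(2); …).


Barcode: M ≅ I[1,1]^2, I[1,2], I[3,3]^2, I[3,5]. HN layers by μ_θ (3 steps, strictly decreasing):
  μ^(1)=22; μ^(2)=-1/2; μ^(3)=-14

((2, 0, 0, 0, 0); (1, 1, 0, 1, 1); (0, 0, 3, 0, 0))


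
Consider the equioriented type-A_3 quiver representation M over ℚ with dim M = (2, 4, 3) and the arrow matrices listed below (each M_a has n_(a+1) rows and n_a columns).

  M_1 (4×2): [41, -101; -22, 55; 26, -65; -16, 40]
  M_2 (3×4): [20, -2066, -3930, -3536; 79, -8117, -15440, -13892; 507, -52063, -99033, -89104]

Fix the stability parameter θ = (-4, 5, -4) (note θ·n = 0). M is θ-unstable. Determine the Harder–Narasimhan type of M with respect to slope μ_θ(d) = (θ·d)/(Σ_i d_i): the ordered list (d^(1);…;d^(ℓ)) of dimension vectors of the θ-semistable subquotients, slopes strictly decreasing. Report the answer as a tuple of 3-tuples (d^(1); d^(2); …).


Barcode: M ≅ I[1,3]^2, I[2,2], I[2,3]. HN layers by μ_θ (3 steps, strictly decreasing):
  μ^(1)=5; μ^(2)=1/2; μ^(3)=-4

((0, 1, 0); (0, 3, 3); (2, 0, 0))


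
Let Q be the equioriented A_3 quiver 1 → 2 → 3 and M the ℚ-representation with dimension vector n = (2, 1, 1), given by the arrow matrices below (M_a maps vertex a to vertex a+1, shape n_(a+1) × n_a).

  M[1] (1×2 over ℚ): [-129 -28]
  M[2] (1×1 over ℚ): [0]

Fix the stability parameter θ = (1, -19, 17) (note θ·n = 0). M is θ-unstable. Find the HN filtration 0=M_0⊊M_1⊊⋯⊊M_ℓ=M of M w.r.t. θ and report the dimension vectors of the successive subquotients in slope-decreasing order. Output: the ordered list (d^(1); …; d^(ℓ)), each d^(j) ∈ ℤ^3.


Interval decomposition of M: I[1,1], I[1,2], I[3,3].
HN type (ℓ=3): μ^(1)=17; μ^(2)=1; μ^(3)=-9

((0, 0, 1); (1, 0, 0); (1, 1, 0))


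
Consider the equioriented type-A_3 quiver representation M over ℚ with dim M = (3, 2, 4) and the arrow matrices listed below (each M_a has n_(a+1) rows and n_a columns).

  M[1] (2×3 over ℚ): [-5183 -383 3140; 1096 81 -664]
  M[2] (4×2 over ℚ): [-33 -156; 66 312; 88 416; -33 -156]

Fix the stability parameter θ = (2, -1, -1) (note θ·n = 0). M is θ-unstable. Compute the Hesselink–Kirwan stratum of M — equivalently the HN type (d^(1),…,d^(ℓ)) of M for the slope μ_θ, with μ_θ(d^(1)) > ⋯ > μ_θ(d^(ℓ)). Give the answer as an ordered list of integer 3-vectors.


Barcode: M ≅ I[1,1], I[1,2], I[1,3], I[3,3]^3. HN layers by μ_θ (4 steps, strictly decreasing):
  μ^(1)=2; μ^(2)=1/2; μ^(3)=0; μ^(4)=-1

((1, 0, 0); (1, 1, 0); (1, 1, 1); (0, 0, 3))


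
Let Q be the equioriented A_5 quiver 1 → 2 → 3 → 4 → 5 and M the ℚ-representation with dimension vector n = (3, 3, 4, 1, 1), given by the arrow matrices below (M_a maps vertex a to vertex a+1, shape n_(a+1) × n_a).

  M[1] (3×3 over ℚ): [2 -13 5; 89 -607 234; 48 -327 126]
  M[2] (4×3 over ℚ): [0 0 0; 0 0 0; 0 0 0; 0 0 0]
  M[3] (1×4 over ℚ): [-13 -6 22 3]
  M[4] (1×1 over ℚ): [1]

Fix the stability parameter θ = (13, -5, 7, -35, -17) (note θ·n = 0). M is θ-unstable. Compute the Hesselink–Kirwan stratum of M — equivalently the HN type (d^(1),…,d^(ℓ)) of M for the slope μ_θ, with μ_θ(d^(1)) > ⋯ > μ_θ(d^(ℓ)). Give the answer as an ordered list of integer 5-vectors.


Barcode: M ≅ I[1,2]^3, I[3,3]^3, I[3,5]. HN layers by μ_θ (3 steps, strictly decreasing):
  μ^(1)=7; μ^(2)=4; μ^(3)=-15

((0, 0, 3, 0, 0); (3, 3, 0, 0, 0); (0, 0, 1, 1, 1))


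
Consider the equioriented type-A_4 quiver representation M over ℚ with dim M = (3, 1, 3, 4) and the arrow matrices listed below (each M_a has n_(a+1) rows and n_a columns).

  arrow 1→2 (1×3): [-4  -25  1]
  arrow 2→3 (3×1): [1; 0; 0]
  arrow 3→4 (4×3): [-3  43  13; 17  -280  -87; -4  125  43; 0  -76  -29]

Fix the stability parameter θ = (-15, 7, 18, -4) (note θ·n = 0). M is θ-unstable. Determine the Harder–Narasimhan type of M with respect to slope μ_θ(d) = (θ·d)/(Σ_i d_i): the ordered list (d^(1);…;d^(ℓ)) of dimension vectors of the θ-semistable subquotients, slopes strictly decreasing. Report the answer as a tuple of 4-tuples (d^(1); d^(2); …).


Barcode: M ≅ I[1,1]^2, I[1,4], I[3,4]^2, I[4,4]. HN layers by μ_θ (3 steps, strictly decreasing):
  μ^(1)=7; μ^(2)=-4; μ^(3)=-15

((0, 1, 3, 3); (0, 0, 0, 1); (3, 0, 0, 0))


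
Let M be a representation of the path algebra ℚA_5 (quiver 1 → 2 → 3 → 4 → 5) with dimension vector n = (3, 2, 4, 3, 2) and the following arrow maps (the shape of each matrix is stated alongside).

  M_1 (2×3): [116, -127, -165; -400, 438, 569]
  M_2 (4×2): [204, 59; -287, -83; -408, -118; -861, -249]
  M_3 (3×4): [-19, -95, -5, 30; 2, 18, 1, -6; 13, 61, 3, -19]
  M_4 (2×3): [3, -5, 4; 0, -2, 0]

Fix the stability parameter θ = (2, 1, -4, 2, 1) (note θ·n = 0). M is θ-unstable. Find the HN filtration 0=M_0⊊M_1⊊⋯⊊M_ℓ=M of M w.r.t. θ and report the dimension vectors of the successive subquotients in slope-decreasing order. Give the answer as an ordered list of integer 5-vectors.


Via rank(M_{q-1}∘⋯∘M_p): M ≅ I[1,1], I[1,4], I[1,5], I[3,3], I[3,5].
μ_θ-semistable layers: μ^(1)=2; μ^(2)=3/2; μ^(3)=-1/3; μ^(4)=-4

((1, 0, 0, 1, 0); (0, 0, 0, 2, 2); (2, 2, 2, 0, 0); (0, 0, 2, 0, 0))


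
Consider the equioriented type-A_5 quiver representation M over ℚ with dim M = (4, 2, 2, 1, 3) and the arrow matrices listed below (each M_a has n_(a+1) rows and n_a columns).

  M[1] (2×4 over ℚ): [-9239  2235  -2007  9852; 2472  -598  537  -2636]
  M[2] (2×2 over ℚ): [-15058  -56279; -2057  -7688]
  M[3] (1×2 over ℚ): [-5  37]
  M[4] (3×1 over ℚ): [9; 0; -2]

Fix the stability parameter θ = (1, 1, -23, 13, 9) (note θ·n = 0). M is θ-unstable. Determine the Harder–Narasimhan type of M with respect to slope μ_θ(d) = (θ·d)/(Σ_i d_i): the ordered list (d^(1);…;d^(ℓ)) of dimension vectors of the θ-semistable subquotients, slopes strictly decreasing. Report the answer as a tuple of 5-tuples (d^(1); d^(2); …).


Via rank(M_{q-1}∘⋯∘M_p): M ≅ I[1,1]^2, I[1,3], I[1,5], I[5,5]^2.
μ_θ-semistable layers: μ^(1)=11; μ^(2)=9; μ^(3)=1; μ^(4)=-7

((0, 0, 0, 1, 1); (0, 0, 0, 0, 2); (2, 0, 0, 0, 0); (2, 2, 2, 0, 0))


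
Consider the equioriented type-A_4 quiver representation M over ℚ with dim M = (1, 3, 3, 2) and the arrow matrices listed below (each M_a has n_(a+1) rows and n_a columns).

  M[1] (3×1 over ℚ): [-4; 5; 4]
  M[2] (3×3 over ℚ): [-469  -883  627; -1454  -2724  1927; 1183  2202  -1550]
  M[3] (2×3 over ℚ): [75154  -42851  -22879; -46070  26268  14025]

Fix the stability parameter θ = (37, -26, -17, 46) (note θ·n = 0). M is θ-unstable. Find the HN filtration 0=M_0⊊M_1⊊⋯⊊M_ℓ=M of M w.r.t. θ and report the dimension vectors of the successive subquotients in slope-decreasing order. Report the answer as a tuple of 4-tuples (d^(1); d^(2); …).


Via rank(M_{q-1}∘⋯∘M_p): M ≅ I[1,4], I[2,3], I[2,4].
μ_θ-semistable layers: μ^(1)=46; μ^(2)=-2; μ^(3)=-17; μ^(4)=-26

((0, 0, 0, 2); (1, 1, 1, 0); (0, 0, 2, 0); (0, 2, 0, 0))


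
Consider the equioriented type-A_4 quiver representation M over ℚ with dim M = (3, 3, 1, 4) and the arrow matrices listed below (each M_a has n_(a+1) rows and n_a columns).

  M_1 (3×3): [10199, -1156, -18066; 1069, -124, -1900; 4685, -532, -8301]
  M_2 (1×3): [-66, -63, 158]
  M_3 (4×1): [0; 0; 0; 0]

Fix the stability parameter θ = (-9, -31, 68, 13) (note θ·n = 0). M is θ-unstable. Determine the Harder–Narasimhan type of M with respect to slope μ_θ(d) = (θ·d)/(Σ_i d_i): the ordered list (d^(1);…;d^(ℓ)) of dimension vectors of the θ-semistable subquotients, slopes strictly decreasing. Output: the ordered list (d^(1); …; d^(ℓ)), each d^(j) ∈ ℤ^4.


Interval decomposition of M: I[1,1], I[1,2], I[1,3], I[2,2], I[4,4]^4.
HN type (ℓ=5): μ^(1)=68; μ^(2)=13; μ^(3)=-9; μ^(4)=-20; μ^(5)=-31

((0, 0, 1, 0); (0, 0, 0, 4); (1, 0, 0, 0); (2, 2, 0, 0); (0, 1, 0, 0))


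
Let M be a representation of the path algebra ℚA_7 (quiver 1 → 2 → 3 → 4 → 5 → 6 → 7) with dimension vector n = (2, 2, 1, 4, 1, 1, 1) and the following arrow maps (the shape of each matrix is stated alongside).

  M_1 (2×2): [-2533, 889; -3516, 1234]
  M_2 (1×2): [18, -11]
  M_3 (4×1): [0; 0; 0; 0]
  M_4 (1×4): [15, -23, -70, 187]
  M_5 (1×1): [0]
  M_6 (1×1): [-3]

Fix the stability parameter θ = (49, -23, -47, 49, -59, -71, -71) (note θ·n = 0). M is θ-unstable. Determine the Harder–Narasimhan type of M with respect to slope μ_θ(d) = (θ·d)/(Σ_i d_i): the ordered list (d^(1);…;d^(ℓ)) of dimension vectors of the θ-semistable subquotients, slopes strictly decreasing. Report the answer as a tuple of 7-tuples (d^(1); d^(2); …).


Via rank(M_{q-1}∘⋯∘M_p): M ≅ I[1,2], I[1,3], I[4,4]^3, I[4,5], I[6,7].
μ_θ-semistable layers: μ^(1)=49; μ^(2)=13; μ^(3)=-5; μ^(4)=-7; μ^(5)=-71

((0, 0, 0, 3, 0, 0, 0); (1, 1, 0, 0, 0, 0, 0); (0, 0, 0, 1, 1, 0, 0); (1, 1, 1, 0, 0, 0, 0); (0, 0, 0, 0, 0, 1, 1))


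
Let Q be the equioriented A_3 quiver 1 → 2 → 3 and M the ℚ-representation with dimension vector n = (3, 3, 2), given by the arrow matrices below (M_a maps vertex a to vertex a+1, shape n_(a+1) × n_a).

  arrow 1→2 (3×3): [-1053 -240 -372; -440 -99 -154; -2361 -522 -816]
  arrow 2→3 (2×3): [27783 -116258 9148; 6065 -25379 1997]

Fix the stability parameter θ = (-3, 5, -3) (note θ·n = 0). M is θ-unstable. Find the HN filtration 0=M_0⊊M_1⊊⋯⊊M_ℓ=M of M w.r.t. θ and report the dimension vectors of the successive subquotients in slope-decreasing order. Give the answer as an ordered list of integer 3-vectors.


Barcode: M ≅ I[1,1], I[1,3]^2, I[2,2]. HN layers by μ_θ (3 steps, strictly decreasing):
  μ^(1)=5; μ^(2)=1; μ^(3)=-3

((0, 1, 0); (0, 2, 2); (3, 0, 0))


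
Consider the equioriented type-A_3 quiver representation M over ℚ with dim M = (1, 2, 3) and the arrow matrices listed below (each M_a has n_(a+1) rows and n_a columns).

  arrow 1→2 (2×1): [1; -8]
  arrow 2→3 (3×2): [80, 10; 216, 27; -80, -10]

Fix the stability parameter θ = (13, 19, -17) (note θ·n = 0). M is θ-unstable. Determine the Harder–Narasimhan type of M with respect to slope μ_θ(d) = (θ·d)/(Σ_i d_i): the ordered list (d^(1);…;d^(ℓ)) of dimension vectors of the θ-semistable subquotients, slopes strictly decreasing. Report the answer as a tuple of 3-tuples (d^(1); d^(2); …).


Interval decomposition of M: I[1,2], I[2,3], I[3,3]^2.
HN type (ℓ=4): μ^(1)=19; μ^(2)=13; μ^(3)=1; μ^(4)=-17

((0, 1, 0); (1, 0, 0); (0, 1, 1); (0, 0, 2))


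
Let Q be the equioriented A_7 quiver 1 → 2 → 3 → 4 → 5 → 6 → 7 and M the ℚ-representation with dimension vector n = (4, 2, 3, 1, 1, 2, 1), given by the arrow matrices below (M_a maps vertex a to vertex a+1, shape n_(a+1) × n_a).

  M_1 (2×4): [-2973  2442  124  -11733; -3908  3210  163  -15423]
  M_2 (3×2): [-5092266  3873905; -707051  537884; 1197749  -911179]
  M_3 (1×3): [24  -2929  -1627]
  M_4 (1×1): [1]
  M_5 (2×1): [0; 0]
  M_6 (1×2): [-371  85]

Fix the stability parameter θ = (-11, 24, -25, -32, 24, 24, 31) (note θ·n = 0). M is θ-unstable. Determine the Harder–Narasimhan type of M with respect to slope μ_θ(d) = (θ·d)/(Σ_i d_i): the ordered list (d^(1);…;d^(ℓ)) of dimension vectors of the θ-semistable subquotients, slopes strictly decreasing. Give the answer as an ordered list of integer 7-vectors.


Interval decomposition of M: I[1,1]^2, I[1,3], I[1,5], I[3,3], I[6,6], I[6,7].
HN type (ℓ=5): μ^(1)=31; μ^(2)=24; μ^(3)=-1/2; μ^(4)=-11; μ^(5)=-25

((0, 0, 0, 0, 0, 0, 1); (0, 0, 0, 0, 1, 2, 0); (0, 1, 1, 0, 0, 0, 0); (4, 1, 1, 1, 0, 0, 0); (0, 0, 1, 0, 0, 0, 0))


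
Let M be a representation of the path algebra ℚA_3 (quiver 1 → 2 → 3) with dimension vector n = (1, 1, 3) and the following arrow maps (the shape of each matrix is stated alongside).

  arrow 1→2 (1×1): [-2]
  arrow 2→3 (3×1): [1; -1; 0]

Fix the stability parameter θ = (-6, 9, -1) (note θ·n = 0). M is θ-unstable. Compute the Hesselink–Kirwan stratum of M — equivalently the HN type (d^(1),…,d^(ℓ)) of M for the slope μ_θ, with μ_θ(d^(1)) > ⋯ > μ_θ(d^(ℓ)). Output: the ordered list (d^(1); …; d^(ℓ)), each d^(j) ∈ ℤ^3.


Barcode: M ≅ I[1,3], I[3,3]^2. HN layers by μ_θ (3 steps, strictly decreasing):
  μ^(1)=4; μ^(2)=-1; μ^(3)=-6

((0, 1, 1); (0, 0, 2); (1, 0, 0))


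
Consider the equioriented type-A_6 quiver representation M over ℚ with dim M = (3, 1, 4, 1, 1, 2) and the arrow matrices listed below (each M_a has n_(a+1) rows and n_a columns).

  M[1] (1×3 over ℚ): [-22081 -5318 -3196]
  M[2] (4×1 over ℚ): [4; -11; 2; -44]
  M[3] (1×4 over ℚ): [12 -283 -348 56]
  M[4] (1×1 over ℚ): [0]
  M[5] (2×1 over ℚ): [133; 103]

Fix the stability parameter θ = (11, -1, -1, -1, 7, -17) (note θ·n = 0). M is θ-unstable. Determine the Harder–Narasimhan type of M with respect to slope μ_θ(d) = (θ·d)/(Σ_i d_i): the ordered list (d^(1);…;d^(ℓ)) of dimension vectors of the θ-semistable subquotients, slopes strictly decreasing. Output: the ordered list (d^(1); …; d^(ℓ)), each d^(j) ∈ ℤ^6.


Via rank(M_{q-1}∘⋯∘M_p): M ≅ I[1,1]^2, I[1,4], I[3,3]^3, I[5,6], I[6,6].
μ_θ-semistable layers: μ^(1)=11; μ^(2)=2; μ^(3)=-1; μ^(4)=-5; μ^(5)=-17

((2, 0, 0, 0, 0, 0); (1, 1, 1, 1, 0, 0); (0, 0, 3, 0, 0, 0); (0, 0, 0, 0, 1, 1); (0, 0, 0, 0, 0, 1))


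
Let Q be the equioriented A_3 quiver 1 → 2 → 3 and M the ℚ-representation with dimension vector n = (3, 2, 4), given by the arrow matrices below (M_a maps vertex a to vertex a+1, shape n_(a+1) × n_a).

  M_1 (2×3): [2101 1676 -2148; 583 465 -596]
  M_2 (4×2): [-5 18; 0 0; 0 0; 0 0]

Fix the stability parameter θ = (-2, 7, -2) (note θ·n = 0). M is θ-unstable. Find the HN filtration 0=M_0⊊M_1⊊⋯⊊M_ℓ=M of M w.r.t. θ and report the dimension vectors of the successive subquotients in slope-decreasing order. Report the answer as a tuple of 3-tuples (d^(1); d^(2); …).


Interval decomposition of M: I[1,1], I[1,2], I[1,3], I[3,3]^3.
HN type (ℓ=3): μ^(1)=7; μ^(2)=5/2; μ^(3)=-2

((0, 1, 0); (0, 1, 1); (3, 0, 3))


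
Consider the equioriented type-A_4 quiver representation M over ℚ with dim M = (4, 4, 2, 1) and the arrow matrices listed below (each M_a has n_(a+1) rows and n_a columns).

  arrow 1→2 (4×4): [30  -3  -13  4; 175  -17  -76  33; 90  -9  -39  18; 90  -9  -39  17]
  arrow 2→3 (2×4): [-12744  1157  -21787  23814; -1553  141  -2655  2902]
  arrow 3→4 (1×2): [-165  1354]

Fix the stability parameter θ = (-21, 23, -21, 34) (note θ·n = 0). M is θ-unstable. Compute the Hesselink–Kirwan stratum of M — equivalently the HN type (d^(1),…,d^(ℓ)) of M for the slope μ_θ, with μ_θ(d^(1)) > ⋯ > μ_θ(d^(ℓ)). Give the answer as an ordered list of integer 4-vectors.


Barcode: M ≅ I[1,1], I[1,2], I[1,3], I[1,4], I[2,2]. HN layers by μ_θ (4 steps, strictly decreasing):
  μ^(1)=34; μ^(2)=23; μ^(3)=1; μ^(4)=-21

((0, 0, 0, 1); (0, 2, 0, 0); (0, 2, 2, 0); (4, 0, 0, 0))


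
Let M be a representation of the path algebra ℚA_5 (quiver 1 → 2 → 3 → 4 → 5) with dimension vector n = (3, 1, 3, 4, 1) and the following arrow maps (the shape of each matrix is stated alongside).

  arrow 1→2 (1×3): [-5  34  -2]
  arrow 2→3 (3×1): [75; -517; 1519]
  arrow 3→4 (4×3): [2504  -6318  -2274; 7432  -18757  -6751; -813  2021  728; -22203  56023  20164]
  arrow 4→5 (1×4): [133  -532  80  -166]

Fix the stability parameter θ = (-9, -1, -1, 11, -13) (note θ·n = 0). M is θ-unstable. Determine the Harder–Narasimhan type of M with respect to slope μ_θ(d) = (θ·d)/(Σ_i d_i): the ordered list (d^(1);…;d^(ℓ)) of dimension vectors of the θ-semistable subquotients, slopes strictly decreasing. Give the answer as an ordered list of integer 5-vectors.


Via rank(M_{q-1}∘⋯∘M_p): M ≅ I[1,1]^2, I[1,3], I[3,4], I[3,5], I[4,4]^2.
μ_θ-semistable layers: μ^(1)=11; μ^(2)=-1; μ^(3)=-9

((0, 0, 0, 3, 0); (0, 1, 3, 1, 1); (3, 0, 0, 0, 0))


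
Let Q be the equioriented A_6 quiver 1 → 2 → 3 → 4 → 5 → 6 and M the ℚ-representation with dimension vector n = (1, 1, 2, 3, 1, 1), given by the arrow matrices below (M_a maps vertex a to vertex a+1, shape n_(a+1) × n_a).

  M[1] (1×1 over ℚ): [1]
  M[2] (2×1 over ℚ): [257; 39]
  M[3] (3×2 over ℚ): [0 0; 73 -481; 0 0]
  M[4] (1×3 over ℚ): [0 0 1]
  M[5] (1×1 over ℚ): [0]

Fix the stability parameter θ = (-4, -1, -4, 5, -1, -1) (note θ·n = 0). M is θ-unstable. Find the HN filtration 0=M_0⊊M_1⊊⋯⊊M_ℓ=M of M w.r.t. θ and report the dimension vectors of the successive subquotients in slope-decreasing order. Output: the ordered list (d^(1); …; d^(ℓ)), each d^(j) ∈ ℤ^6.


Interval decomposition of M: I[1,4], I[3,3], I[4,4], I[4,5], I[6,6].
HN type (ℓ=5): μ^(1)=5; μ^(2)=2; μ^(3)=-1; μ^(4)=-5/2; μ^(5)=-4

((0, 0, 0, 2, 0, 0); (0, 0, 0, 1, 1, 0); (0, 0, 0, 0, 0, 1); (0, 1, 1, 0, 0, 0); (1, 0, 1, 0, 0, 0))


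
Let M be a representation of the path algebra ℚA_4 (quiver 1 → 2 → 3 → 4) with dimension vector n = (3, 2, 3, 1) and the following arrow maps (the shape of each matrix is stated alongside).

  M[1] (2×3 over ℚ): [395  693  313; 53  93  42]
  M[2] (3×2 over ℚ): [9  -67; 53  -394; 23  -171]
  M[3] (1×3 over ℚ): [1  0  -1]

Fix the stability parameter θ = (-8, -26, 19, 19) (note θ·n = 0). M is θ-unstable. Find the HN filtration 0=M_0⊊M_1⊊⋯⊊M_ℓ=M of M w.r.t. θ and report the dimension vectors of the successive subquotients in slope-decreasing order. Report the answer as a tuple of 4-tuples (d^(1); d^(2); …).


Interval decomposition of M: I[1,1], I[1,3], I[1,4], I[3,3].
HN type (ℓ=3): μ^(1)=19; μ^(2)=-8; μ^(3)=-17

((0, 0, 3, 1); (1, 0, 0, 0); (2, 2, 0, 0))


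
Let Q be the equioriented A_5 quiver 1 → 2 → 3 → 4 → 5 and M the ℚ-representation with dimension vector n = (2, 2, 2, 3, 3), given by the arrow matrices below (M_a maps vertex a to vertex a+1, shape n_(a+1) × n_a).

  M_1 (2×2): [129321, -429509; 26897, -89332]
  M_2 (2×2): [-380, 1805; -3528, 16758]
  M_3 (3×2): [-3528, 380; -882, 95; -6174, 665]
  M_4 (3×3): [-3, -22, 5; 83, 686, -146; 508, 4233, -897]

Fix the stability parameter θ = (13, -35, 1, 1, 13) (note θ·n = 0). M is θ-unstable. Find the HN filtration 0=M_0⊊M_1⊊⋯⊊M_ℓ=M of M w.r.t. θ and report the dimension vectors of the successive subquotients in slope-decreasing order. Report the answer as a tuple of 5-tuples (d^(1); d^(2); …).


Interval decomposition of M: I[1,2], I[1,3], I[3,5], I[4,5]^2.
HN type (ℓ=3): μ^(1)=13; μ^(2)=1; μ^(3)=-11

((0, 0, 0, 0, 3); (0, 0, 2, 3, 0); (2, 2, 0, 0, 0))


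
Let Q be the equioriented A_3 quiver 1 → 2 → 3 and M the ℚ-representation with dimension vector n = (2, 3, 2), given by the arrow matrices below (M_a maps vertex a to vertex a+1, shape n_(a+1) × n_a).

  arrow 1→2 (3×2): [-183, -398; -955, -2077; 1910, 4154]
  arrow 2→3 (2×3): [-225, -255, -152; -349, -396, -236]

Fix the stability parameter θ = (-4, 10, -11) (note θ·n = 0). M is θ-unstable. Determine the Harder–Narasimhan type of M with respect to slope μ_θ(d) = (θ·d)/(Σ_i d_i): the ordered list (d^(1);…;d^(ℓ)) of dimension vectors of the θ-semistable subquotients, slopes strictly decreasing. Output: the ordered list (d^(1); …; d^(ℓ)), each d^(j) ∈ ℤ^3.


Barcode: M ≅ I[1,3]^2, I[2,2]. HN layers by μ_θ (3 steps, strictly decreasing):
  μ^(1)=10; μ^(2)=-1/2; μ^(3)=-4

((0, 1, 0); (0, 2, 2); (2, 0, 0))


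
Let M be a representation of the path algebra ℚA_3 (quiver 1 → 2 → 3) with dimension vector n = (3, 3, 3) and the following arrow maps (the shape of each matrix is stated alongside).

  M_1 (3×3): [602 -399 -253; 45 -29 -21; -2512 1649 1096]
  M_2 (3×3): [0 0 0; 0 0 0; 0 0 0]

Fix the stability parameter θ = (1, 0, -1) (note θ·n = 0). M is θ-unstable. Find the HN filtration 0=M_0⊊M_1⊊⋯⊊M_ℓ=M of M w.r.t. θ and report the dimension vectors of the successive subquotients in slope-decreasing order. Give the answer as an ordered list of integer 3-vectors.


Barcode: M ≅ I[1,2]^3, I[3,3]^3. HN layers by μ_θ (2 steps, strictly decreasing):
  μ^(1)=1/2; μ^(2)=-1

((3, 3, 0); (0, 0, 3))


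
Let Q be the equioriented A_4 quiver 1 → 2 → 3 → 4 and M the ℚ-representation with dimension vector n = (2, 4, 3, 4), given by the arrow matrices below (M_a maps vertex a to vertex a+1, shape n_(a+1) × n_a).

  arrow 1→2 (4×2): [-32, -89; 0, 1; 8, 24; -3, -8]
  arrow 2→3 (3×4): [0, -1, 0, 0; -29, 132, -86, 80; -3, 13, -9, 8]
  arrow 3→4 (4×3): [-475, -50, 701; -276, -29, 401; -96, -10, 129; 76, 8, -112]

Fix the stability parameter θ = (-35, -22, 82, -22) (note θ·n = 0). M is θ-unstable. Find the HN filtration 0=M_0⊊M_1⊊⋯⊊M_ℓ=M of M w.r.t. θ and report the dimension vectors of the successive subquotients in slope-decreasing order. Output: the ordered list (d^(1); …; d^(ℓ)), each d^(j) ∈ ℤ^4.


Via rank(M_{q-1}∘⋯∘M_p): M ≅ I[1,2], I[1,4], I[2,4]^2, I[4,4].
μ_θ-semistable layers: μ^(1)=30; μ^(2)=-22; μ^(3)=-35

((0, 0, 3, 3); (0, 4, 0, 1); (2, 0, 0, 0))


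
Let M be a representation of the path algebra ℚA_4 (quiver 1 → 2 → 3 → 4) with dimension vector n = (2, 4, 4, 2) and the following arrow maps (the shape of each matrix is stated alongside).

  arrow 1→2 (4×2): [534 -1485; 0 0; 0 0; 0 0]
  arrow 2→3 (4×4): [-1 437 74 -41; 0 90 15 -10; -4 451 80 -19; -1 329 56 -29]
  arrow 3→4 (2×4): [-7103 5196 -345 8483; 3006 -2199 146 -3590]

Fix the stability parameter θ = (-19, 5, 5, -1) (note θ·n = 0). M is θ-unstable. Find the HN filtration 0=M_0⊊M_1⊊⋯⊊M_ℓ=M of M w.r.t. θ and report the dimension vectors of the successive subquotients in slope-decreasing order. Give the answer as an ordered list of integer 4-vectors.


Via rank(M_{q-1}∘⋯∘M_p): M ≅ I[1,1], I[1,3], I[2,2], I[2,4]^2, I[3,3].
μ_θ-semistable layers: μ^(1)=5; μ^(2)=3; μ^(3)=-19

((0, 2, 2, 0); (0, 2, 2, 2); (2, 0, 0, 0))


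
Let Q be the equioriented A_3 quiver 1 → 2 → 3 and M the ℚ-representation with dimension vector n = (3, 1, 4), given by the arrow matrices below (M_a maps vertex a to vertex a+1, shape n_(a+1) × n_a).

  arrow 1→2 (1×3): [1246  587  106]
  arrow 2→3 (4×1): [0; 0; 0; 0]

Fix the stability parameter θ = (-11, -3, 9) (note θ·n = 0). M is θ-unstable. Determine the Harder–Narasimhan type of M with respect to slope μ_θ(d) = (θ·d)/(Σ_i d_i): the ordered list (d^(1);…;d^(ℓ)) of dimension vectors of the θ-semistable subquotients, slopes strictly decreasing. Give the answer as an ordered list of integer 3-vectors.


Barcode: M ≅ I[1,1]^2, I[1,2], I[3,3]^4. HN layers by μ_θ (3 steps, strictly decreasing):
  μ^(1)=9; μ^(2)=-3; μ^(3)=-11

((0, 0, 4); (0, 1, 0); (3, 0, 0))


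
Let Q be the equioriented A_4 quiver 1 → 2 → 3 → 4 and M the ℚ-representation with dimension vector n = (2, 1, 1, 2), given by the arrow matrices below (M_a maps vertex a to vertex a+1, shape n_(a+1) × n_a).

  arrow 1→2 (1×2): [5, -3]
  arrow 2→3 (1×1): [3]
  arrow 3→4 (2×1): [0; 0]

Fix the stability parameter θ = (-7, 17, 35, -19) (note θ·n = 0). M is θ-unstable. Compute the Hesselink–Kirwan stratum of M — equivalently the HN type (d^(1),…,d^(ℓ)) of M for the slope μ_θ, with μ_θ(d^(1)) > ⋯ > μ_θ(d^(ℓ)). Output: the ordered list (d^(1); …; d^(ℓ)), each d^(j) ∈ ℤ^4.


Interval decomposition of M: I[1,1], I[1,3], I[4,4]^2.
HN type (ℓ=4): μ^(1)=35; μ^(2)=17; μ^(3)=-7; μ^(4)=-19

((0, 0, 1, 0); (0, 1, 0, 0); (2, 0, 0, 0); (0, 0, 0, 2))


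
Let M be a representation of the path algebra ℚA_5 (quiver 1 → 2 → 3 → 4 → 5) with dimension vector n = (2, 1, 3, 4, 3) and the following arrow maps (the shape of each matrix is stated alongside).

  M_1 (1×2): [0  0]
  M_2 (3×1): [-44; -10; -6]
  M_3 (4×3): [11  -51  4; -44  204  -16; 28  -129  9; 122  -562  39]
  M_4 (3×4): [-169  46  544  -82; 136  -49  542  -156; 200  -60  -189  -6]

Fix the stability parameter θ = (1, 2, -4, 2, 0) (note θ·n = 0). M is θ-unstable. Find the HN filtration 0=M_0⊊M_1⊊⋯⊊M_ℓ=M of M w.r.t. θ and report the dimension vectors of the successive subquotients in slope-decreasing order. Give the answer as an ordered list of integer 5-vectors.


Interval decomposition of M: I[1,1]^2, I[2,5], I[3,5]^2, I[4,4].
HN type (ℓ=4): μ^(1)=2; μ^(2)=1; μ^(3)=-1; μ^(4)=-4

((0, 0, 0, 1, 0); (2, 0, 0, 3, 3); (0, 1, 1, 0, 0); (0, 0, 2, 0, 0))
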